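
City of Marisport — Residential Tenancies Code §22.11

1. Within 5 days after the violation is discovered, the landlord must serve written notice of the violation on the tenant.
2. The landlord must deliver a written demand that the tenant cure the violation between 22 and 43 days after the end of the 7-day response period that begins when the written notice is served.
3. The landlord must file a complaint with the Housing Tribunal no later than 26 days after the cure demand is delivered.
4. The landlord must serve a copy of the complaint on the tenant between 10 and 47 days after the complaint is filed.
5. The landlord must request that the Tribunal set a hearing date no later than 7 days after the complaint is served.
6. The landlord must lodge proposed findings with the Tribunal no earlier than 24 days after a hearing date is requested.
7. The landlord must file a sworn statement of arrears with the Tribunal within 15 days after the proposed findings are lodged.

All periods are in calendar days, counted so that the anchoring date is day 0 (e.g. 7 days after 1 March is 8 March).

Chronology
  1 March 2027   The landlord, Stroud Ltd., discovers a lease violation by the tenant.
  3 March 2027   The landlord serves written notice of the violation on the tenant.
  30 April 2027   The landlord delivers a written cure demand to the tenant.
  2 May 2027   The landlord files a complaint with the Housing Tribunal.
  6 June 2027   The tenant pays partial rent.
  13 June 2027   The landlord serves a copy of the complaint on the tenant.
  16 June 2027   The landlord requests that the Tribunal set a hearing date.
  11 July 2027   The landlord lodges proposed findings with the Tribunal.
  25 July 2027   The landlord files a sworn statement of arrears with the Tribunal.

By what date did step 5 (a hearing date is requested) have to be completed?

20 June 2027

Step 5 runs from 13 June 2027, when the complaint is served. 7 days after 13 June 2027 is 20 June 2027.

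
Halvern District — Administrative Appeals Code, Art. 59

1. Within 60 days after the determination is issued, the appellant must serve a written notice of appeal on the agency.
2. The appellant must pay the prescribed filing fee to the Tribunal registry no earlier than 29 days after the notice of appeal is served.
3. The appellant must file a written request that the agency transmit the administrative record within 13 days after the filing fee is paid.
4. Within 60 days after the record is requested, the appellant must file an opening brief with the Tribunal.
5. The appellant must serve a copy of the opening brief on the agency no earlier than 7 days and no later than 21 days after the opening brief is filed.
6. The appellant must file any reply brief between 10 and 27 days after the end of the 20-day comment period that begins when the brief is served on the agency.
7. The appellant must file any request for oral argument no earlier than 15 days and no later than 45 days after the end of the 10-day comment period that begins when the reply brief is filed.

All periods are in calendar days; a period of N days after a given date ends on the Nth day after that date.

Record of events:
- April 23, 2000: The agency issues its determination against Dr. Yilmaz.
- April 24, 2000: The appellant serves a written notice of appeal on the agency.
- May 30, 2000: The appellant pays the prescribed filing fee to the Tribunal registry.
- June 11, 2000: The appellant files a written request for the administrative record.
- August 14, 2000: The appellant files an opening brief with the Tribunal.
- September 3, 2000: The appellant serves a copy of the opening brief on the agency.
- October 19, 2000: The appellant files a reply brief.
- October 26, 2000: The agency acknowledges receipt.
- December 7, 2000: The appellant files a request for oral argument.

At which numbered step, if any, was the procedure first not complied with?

Step 4

Step 1 — counting 60 days from April 23, 2000 (when the determination is issued) gives a deadline of June 22, 2000; completed April 24, 2000, before the deadline.
Step 2 — must wait 29 days from April 24, 2000 (when the notice of appeal is served), so not before May 23, 2000; done May 30, 2000 — permitted.
Step 3 — counting 13 days from May 30, 2000 (when the filing fee is paid) gives a deadline of June 12, 2000; completed June 11, 2000, before the deadline.
Step 4 — counting 60 days from June 11, 2000 (when the record is requested) gives a deadline of August 10, 2000; done August 14, 2000 — 4 days late.
The procedure was therefore not followed at step 4.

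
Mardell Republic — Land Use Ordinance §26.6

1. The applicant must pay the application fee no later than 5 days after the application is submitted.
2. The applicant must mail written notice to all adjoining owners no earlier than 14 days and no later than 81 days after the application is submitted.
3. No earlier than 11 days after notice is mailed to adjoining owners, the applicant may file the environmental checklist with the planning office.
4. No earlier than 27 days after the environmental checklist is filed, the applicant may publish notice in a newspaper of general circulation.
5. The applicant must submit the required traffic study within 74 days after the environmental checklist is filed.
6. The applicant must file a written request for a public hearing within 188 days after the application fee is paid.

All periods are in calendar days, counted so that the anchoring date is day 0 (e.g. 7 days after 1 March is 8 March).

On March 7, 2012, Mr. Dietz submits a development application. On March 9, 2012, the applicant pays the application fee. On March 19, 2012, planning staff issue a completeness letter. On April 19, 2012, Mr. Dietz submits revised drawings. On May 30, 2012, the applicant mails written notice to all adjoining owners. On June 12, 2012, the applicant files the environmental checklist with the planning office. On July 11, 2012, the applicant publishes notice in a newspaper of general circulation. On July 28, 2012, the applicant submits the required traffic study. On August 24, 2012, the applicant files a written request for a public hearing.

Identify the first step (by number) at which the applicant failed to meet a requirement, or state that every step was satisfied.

Step 1: 5 days after March 7, 2012 (when the application is submitted) is March 12, 2012; done March 9, 2012 — timely.
Step 2: the window is 14–81 days after March 7, 2012 (when the application is submitted), so March 21, 2012 through May 27, 2012; done May 30, 2012 — 3 days after the window closed.
The procedure was therefore not followed at step 2.

Step 2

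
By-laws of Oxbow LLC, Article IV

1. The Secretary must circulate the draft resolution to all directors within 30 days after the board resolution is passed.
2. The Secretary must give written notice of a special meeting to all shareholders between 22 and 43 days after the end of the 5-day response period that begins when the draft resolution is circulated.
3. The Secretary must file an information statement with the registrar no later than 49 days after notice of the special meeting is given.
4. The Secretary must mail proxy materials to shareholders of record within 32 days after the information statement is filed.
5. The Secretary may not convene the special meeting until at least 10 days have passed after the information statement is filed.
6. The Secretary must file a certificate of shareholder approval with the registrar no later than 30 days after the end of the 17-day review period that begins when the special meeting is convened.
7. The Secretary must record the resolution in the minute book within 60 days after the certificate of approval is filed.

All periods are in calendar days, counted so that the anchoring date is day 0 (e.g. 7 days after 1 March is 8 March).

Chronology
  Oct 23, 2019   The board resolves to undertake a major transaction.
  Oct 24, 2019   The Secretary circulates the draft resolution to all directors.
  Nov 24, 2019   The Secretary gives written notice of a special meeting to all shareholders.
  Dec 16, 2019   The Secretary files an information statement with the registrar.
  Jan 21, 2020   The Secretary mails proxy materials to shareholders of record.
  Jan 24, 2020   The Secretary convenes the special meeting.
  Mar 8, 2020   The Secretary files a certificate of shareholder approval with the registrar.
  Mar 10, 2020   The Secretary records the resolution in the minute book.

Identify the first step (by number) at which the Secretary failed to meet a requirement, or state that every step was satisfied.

Step 4

Step 1: 30 days after Oct 23, 2019 (when the board resolution is passed) is Nov 22, 2019; Oct 24, 2019 is within that limit.
Step 2: the window is 22–43 days after Oct 29, 2019 (end of the 5-day response period, which began when the draft resolution is circulated on Oct 24, 2019), so Nov 20, 2019 through Dec 11, 2019; done Nov 24, 2019 — within the window.
Step 3: 49 days after Nov 24, 2019 (when notice of the special meeting is given) is Jan 12, 2020; completed Dec 16, 2019, before the deadline.
Step 4: 32 days after Dec 16, 2019 (when the information statement is filed) is Jan 17, 2020; Jan 21, 2020 misses that deadline by 4 days.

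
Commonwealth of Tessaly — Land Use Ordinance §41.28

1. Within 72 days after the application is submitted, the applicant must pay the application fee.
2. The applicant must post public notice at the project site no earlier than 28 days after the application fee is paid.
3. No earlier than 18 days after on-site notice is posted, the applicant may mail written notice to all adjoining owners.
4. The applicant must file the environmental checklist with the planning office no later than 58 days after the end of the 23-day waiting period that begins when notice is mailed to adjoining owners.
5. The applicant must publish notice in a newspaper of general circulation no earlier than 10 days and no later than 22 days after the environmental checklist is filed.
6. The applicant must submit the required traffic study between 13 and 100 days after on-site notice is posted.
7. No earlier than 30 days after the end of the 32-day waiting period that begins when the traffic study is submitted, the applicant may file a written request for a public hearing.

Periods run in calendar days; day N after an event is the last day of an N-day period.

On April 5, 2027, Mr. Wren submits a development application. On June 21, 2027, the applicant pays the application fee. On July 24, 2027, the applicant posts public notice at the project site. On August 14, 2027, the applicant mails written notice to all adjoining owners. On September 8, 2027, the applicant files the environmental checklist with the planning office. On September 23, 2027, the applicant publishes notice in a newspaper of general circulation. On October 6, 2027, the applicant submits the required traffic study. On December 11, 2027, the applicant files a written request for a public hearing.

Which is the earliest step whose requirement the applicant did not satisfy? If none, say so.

(1) due by April 5, 2027 + 72 days = June 16, 2027; June 21, 2027 misses that deadline by 5 days.
That is the first point of non-compliance.

Step 1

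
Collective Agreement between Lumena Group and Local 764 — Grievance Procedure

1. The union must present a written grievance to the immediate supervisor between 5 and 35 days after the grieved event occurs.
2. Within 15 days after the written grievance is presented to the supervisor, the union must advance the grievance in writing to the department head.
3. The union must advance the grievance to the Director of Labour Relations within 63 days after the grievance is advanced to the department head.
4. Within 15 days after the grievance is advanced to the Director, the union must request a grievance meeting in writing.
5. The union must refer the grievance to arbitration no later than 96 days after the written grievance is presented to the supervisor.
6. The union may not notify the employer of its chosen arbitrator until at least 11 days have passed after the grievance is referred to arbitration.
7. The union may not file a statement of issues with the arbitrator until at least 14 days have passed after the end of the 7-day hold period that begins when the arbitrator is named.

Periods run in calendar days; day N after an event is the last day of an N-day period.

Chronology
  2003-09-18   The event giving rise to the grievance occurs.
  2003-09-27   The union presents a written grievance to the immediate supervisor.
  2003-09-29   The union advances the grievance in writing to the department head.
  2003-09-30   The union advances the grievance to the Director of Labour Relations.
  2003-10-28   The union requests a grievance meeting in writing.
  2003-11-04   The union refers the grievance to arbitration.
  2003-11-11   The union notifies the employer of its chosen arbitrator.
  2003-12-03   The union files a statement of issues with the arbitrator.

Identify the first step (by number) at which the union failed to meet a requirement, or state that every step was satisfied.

Step 4

(1) the permitted window runs from 2003-09-18 + 5 = 2003-09-23 to 2003-09-18 + 35 = 2003-10-23; done 2003-09-27, which is between those dates.
(2) due by 2003-09-27 + 15 days = 2003-10-12; 2003-09-29 is within that limit.
(3) due by 2003-09-29 + 63 days = 2003-12-01; 2003-09-30 is within that limit.
(4) due by 2003-09-30 + 15 days = 2003-10-15; done 2003-10-28 — 13 days late.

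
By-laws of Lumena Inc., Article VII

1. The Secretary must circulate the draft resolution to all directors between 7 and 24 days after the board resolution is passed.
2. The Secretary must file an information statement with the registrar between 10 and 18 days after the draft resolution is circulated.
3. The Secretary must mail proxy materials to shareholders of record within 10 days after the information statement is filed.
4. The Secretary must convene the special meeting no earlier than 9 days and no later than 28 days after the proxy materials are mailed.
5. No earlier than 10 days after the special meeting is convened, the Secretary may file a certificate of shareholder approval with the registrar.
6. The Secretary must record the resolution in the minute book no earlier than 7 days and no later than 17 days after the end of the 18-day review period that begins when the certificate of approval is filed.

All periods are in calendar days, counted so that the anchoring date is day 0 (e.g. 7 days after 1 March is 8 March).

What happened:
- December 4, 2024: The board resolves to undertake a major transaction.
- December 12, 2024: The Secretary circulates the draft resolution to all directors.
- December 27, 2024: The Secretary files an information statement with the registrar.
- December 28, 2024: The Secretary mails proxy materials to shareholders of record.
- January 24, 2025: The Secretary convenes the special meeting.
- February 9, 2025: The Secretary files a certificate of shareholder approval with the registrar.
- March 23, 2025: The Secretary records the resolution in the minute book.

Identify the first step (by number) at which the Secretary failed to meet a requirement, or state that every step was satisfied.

Step 1: the window is 7–24 days after December 4, 2024 (when the board resolution is passed), so December 11, 2024 through December 28, 2024; done December 12, 2024, which is between those dates.
Step 2: the window is 10–18 days after December 12, 2024 (when the draft resolution is circulated), so December 22, 2024 through December 30, 2024; done December 27, 2024, which is between those dates.
Step 3: 10 days after December 27, 2024 (when the information statement is filed) is January 6, 2025; completed December 28, 2024, before the deadline.
Step 4: the window is 9–28 days after December 28, 2024 (when the proxy materials are mailed), so January 6, 2025 through January 25, 2025; January 24, 2025 falls inside that range.
Step 5: the earliest permitted date is 10 days after January 24, 2025 (when the special meeting is convened), i.e. February 3, 2025; February 9, 2025 is on or after that date.
Step 6: the window is 7–17 days after February 27, 2025 (end of the 18-day review period, which began when the certificate of approval is filed on February 9, 2025), so March 6, 2025 through March 16, 2025; done March 23, 2025 — 7 days after the window closed.
That is the first point of non-compliance.

Step 6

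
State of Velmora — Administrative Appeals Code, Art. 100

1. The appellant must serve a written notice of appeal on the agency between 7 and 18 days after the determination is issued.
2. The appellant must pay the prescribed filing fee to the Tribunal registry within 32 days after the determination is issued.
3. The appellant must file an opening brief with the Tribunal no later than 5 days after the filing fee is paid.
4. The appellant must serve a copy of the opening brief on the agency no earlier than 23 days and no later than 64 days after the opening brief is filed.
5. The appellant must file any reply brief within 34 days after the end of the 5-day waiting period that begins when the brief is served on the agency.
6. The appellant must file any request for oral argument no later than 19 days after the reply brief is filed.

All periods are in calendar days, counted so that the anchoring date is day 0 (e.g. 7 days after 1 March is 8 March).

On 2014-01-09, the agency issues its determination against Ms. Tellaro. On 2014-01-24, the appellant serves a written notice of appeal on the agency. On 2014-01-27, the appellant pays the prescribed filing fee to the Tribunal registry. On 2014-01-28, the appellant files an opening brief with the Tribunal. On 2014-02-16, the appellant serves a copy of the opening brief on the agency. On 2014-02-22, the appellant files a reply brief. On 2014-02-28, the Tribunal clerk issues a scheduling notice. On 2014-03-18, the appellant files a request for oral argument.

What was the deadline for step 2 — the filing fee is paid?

2014-02-10

Step 2 runs from 2014-01-09, when the determination is issued. 32 days after 2014-01-09 is 2014-02-10.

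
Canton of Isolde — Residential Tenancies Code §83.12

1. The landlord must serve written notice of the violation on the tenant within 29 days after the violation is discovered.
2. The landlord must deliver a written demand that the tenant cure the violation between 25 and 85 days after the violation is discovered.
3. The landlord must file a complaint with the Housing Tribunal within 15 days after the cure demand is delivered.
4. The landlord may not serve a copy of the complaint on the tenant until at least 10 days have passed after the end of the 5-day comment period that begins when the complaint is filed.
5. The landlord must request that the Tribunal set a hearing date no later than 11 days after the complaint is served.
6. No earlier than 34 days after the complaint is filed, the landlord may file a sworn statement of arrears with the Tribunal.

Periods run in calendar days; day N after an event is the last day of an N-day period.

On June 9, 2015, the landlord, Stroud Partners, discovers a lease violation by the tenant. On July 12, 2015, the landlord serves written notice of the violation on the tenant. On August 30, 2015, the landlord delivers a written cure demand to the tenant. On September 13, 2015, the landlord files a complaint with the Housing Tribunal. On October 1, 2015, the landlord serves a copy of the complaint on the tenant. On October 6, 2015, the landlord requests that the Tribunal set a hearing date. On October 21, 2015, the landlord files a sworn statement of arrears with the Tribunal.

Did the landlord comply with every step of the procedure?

No

Step 1: 29 days after June 9, 2015 (when the violation is discovered) is July 8, 2015; July 12, 2015 misses that deadline by 4 days.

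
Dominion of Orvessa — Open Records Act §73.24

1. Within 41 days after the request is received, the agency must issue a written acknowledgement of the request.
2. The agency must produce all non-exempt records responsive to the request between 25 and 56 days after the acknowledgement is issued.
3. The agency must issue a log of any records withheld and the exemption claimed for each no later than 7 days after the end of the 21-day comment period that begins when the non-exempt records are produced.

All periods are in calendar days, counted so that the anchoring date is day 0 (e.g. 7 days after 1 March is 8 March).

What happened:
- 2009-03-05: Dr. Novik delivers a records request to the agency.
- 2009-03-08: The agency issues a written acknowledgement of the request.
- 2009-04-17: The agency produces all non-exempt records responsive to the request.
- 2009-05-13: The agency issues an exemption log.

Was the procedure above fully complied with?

Yes

Step 1 — counting 41 days from 2009-03-05 (when the request is received) gives a deadline of 2009-04-15; completed 2009-03-08, before the deadline.
Step 2 — 25 and 56 days from 2009-03-08 (when the acknowledgement is issued) are 2009-04-02 and 2009-05-03 respectively; done 2009-04-17, which is between those dates.
Step 3 — counting 7 days from 2009-05-08 (end of the 21-day comment period, which began when the non-exempt records are produced on 2009-04-17) gives a deadline of 2009-05-15; 2009-05-13 is within that limit.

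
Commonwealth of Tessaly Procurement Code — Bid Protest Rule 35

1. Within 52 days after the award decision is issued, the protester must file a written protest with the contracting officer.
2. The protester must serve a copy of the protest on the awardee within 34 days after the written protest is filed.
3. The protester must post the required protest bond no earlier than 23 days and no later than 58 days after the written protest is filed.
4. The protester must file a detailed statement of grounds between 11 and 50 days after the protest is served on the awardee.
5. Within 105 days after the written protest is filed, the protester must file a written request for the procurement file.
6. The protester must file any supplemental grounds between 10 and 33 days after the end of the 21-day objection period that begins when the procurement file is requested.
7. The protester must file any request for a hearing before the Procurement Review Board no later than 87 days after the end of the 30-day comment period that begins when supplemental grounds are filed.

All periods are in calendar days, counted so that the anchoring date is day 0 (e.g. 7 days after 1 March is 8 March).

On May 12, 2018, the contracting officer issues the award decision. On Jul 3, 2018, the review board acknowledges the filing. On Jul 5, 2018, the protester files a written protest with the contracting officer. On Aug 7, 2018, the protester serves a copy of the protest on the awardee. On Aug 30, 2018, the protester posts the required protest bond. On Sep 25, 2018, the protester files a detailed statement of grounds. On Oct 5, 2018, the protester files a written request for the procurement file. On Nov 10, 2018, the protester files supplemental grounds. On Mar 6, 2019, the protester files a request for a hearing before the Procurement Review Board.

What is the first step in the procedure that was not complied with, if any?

Step 1

Step 1: 52 days after May 12, 2018 (when the award decision is issued) is Jul 3, 2018; Jul 5, 2018 misses that deadline by 2 days.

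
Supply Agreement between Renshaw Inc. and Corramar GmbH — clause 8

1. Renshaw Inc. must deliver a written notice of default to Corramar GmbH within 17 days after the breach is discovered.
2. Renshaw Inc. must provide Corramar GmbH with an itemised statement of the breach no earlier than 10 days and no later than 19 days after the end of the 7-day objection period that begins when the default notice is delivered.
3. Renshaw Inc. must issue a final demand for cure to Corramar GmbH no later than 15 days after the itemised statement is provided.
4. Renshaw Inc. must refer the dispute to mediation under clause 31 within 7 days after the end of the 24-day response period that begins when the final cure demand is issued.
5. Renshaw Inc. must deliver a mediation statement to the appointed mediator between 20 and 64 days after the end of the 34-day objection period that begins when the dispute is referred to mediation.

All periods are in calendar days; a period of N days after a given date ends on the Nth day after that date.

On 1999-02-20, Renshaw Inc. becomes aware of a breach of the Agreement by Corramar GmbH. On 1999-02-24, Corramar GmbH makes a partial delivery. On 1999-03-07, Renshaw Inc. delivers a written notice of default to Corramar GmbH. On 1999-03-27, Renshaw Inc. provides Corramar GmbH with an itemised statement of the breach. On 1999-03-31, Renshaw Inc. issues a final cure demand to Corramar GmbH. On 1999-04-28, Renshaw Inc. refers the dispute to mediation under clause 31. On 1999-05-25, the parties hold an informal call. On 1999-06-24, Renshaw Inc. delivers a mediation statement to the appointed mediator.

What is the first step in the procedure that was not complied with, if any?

None — every step was satisfied

Step 1 — counting 17 days from 1999-02-20 (when the breach is discovered) gives a deadline of 1999-03-09; completed 1999-03-07, before the deadline.
Step 2 — 10 and 19 days from 1999-03-14 (end of the 7-day objection period, which began when the default notice is delivered on 1999-03-07) are 1999-03-24 and 1999-04-02 respectively; done 1999-03-27, which is between those dates.
Step 3 — counting 15 days from 1999-03-27 (when the itemised statement is provided) gives a deadline of 1999-04-11; done 1999-03-31 — timely.
Step 4 — counting 7 days from 1999-04-24 (end of the 24-day response period, which began when the final cure demand is issued on 1999-03-31) gives a deadline of 1999-05-01; 1999-04-28 is within that limit.
Step 5 — 20 and 64 days from 1999-06-01 (end of the 34-day objection period, which began when the dispute is referred to mediation on 1999-04-28) are 1999-06-21 and 1999-08-04 respectively; done 1999-06-24 — within the window.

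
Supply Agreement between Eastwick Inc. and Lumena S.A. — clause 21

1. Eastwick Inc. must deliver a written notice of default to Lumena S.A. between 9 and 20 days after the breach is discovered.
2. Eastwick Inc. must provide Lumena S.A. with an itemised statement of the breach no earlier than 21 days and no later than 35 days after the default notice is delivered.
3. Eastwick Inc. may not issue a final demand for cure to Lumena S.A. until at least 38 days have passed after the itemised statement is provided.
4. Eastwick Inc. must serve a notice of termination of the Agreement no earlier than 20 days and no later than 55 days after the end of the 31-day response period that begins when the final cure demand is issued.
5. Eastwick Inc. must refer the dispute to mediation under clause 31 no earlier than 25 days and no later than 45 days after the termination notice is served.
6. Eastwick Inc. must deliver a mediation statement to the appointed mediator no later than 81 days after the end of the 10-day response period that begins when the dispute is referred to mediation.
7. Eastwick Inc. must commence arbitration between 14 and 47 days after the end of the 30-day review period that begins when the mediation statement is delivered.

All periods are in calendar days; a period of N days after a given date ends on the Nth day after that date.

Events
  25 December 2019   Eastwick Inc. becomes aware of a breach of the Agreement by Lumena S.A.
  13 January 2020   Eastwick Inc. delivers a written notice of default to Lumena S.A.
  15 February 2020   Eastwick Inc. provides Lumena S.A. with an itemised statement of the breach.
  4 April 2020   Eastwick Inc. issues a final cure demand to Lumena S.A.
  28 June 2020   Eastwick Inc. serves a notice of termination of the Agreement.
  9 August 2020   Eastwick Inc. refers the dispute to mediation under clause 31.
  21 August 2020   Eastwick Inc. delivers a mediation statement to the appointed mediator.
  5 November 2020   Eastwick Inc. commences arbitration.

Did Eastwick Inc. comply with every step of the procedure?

Step 1 — 9 and 20 days from 25 December 2019 (when the breach is discovered) are 3 January 2020 and 14 January 2020 respectively; 13 January 2020 falls inside that range.
Step 2 — 21 and 35 days from 13 January 2020 (when the default notice is delivered) are 3 February 2020 and 17 February 2020 respectively; done 15 February 2020 — within the window.
Step 3 — must wait 38 days from 15 February 2020 (when the itemised statement is provided), so not before 24 March 2020; done 4 April 2020 — permitted.
Step 4 — 20 and 55 days from 5 May 2020 (end of the 31-day response period, which began when the final cure demand is issued on 4 April 2020) are 25 May 2020 and 29 June 2020 respectively; done 28 June 2020, which is between those dates.
Step 5 — 25 and 45 days from 28 June 2020 (when the termination notice is served) are 23 July 2020 and 12 August 2020 respectively; done 9 August 2020, which is between those dates.
Step 6 — counting 81 days from 19 August 2020 (end of the 10-day response period, which began when the dispute is referred to mediation on 9 August 2020) gives a deadline of 8 November 2020; completed 21 August 2020, before the deadline.
Step 7 — 14 and 47 days from 20 September 2020 (end of the 30-day review period, which began when the mediation statement is delivered on 21 August 2020) are 4 October 2020 and 6 November 2020 respectively; done 5 November 2020, which is between those dates.

Yes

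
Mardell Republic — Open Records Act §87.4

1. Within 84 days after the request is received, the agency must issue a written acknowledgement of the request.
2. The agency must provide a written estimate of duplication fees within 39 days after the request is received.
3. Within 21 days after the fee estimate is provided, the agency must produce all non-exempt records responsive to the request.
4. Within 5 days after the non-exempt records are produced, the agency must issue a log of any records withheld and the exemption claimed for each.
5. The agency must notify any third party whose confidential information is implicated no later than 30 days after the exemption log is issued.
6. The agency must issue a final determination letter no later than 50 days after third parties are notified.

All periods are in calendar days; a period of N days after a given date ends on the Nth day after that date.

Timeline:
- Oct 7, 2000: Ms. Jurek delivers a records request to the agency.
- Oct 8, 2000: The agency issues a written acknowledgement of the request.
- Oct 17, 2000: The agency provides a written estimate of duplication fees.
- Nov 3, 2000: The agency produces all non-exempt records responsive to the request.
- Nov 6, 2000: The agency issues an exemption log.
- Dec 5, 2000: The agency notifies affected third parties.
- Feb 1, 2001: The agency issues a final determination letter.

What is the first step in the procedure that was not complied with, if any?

Step 1: 84 days after Oct 7, 2000 (when the request is received) is Dec 30, 2000; completed Oct 8, 2000, before the deadline.
Step 2: 39 days after Oct 7, 2000 (when the request is received) is Nov 15, 2000; completed Oct 17, 2000, before the deadline.
Step 3: 21 days after Oct 17, 2000 (when the fee estimate is provided) is Nov 7, 2000; Nov 3, 2000 is within that limit.
Step 4: 5 days after Nov 3, 2000 (when the non-exempt records are produced) is Nov 8, 2000; completed Nov 6, 2000, before the deadline.
Step 5: 30 days after Nov 6, 2000 (when the exemption log is issued) is Dec 6, 2000; done Dec 5, 2000 — timely.
Step 6: 50 days after Dec 5, 2000 (when third parties are notified) is Jan 24, 2001; Feb 1, 2001 misses that deadline by 8 days.

Step 6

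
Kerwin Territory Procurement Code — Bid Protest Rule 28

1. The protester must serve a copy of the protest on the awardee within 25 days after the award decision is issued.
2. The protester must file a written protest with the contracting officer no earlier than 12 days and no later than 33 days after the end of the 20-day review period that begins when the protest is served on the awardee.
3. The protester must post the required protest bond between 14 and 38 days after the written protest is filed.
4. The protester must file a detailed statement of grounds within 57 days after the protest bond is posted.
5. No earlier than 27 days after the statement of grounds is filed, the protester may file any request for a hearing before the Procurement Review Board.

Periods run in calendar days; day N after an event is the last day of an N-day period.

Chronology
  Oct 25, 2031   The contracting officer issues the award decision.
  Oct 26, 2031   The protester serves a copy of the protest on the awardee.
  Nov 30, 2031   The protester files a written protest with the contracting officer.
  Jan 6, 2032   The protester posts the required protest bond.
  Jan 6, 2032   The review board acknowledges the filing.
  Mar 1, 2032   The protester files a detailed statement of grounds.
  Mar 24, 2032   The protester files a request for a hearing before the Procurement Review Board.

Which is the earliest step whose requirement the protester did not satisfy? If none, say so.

Step 1: 25 days after Oct 25, 2031 (when the award decision is issued) is Nov 19, 2031; completed Oct 26, 2031, before the deadline.
Step 2: the window is 12–33 days after Nov 15, 2031 (end of the 20-day review period, which began when the protest is served on the awardee on Oct 26, 2031), so Nov 27, 2031 through Dec 18, 2031; done Nov 30, 2031 — within the window.
Step 3: the window is 14–38 days after Nov 30, 2031 (when the written protest is filed), so Dec 14, 2031 through Jan 7, 2032; done Jan 6, 2032, which is between those dates.
Step 4: 57 days after Jan 6, 2032 (when the protest bond is posted) is Mar 3, 2032; completed Mar 1, 2032, before the deadline.
Step 5: the earliest permitted date is 27 days after Mar 1, 2032 (when the statement of grounds is filed), i.e. Mar 28, 2032; done Mar 24, 2032 — 4 days too early.

Step 5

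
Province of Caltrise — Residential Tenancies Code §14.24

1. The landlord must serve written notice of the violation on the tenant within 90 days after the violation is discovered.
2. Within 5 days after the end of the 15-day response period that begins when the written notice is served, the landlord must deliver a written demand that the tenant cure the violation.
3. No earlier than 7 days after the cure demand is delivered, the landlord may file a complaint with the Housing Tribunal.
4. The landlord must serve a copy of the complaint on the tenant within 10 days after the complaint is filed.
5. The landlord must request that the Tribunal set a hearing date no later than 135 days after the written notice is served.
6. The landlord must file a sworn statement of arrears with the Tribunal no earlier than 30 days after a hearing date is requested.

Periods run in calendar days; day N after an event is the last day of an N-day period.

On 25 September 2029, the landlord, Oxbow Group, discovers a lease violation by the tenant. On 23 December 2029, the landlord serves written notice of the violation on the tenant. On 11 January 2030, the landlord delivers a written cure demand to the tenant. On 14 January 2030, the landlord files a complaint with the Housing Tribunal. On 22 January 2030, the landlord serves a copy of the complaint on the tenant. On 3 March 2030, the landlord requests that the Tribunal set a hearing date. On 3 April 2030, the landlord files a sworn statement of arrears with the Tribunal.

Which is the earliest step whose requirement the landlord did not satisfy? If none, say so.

Step 3

(1) due by 25 September 2029 + 90 days = 24 December 2029; 23 December 2029 is within that limit.
(2) due by 7 January 2030 + 5 days = 12 January 2030; completed 11 January 2030, before the deadline.
(3) permitted from 11 January 2030 + 7 days = 18 January 2030 onward; acted on 14 January 2030, 4 days prematurely.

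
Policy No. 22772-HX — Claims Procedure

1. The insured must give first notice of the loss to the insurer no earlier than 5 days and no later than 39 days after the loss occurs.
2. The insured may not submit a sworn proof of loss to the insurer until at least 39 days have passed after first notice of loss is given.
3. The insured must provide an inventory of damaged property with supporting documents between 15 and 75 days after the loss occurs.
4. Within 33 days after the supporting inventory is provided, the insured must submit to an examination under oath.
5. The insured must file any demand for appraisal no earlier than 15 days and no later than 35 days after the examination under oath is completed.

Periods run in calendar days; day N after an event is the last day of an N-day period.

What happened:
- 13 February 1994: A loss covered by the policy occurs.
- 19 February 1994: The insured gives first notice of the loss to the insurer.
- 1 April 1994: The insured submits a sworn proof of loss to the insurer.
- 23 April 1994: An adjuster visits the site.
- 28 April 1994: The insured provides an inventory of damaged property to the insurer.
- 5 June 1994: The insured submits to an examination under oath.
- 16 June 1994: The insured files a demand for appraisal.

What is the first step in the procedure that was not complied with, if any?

Step 4

Step 1: the window is 5–39 days after 13 February 1994 (when the loss occurs), so 18 February 1994 through 24 March 1994; done 19 February 1994 — within the window.
Step 2: the earliest permitted date is 39 days after 19 February 1994 (when first notice of loss is given), i.e. 30 March 1994; 1 April 1994 is on or after that date.
Step 3: the window is 15–75 days after 13 February 1994 (when the loss occurs), so 28 February 1994 through 29 April 1994; done 28 April 1994, which is between those dates.
Step 4: 33 days after 28 April 1994 (when the supporting inventory is provided) is 31 May 1994; 5 June 1994 misses that deadline by 5 days.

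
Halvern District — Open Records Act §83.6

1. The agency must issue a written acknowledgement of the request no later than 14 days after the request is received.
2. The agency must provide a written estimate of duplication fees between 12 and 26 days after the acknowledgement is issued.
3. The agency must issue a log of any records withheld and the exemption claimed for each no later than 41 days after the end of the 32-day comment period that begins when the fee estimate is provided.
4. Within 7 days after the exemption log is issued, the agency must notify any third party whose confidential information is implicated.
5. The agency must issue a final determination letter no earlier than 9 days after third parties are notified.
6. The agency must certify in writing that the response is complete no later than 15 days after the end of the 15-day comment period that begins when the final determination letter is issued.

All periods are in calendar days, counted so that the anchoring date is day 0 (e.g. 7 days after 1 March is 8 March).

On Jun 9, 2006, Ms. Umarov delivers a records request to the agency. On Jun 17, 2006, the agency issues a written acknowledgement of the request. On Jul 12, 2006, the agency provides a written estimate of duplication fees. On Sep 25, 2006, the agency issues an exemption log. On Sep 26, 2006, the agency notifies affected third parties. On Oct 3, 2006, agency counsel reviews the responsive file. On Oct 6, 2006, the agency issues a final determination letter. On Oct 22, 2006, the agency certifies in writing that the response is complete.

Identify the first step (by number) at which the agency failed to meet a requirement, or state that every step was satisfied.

Step 3

Step 1: 14 days after Jun 9, 2006 (when the request is received) is Jun 23, 2006; completed Jun 17, 2006, before the deadline.
Step 2: the window is 12–26 days after Jun 17, 2006 (when the acknowledgement is issued), so Jun 29, 2006 through Jul 13, 2006; Jul 12, 2006 falls inside that range.
Step 3: 41 days after Aug 13, 2006 (end of the 32-day comment period, which began when the fee estimate is provided on Jul 12, 2006) is Sep 23, 2006; not done until Sep 25, 2006, 2 days after the deadline.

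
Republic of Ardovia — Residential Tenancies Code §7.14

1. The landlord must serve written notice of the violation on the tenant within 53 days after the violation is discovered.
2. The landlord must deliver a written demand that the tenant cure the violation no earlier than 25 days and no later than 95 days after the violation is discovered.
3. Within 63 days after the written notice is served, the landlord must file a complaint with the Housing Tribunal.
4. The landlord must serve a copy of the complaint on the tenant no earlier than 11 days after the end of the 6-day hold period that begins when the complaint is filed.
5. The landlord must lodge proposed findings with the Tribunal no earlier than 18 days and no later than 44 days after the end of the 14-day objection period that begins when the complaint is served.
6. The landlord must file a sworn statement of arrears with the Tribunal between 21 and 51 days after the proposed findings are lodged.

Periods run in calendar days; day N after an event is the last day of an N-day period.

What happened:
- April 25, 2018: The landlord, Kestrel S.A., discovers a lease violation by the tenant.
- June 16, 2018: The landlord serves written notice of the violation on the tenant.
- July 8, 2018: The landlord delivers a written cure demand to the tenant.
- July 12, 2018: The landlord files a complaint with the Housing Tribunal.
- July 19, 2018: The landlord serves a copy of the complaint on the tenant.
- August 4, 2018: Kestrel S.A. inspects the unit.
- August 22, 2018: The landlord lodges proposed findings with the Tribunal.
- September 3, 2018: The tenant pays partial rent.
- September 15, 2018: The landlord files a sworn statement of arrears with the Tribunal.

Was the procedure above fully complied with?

No

Step 1: 53 days after April 25, 2018 (when the violation is discovered) is June 17, 2018; completed June 16, 2018, before the deadline.
Step 2: the window is 25–95 days after April 25, 2018 (when the violation is discovered), so May 20, 2018 through July 29, 2018; July 8, 2018 falls inside that range.
Step 3: 63 days after June 16, 2018 (when the written notice is served) is August 18, 2018; completed July 12, 2018, before the deadline.
Step 4: the earliest permitted date is 11 days after July 18, 2018 (end of the 6-day hold period, which began when the complaint is filed on July 12, 2018), i.e. July 29, 2018; done July 19, 2018 — 10 days too early.
The analysis stops there.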